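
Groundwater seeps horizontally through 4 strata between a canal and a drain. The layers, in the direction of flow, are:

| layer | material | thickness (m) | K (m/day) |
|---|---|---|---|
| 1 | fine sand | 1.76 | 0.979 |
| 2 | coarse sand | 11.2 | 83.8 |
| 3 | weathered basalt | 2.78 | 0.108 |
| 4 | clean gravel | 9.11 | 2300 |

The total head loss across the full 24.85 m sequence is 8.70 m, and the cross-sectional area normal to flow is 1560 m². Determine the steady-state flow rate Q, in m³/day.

490

Flow is perpendicular to layering, so the layers act in series and the equivalent K is the thickness-weighted harmonic mean.
Total thickness L = 1.76 + 11.2 + 2.78 + 9.11 = 24.85 m.
Σ(b_i/K_i) = 1.76/0.979 + 11.2/83.8 + 2.78/0.108 + 9.11/2300 = 27.68 d.
K_eq = L / Σ(b_i/K_i) = 24.85 / 27.68 = 0.8979 m/day.
Q = K_eq · A · (Δh/L) = 0.8979 × 1560 × (8.70/24.85) = 490.4 m³/day.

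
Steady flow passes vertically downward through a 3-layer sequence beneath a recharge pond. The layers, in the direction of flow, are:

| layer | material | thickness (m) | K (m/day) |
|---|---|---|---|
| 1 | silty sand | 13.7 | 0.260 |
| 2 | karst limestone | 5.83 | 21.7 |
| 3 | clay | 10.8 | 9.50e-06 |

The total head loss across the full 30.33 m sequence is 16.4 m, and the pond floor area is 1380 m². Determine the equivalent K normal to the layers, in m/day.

Flow is perpendicular to layering, so the layers act in series and the equivalent K is the thickness-weighted harmonic mean.
Total thickness L = 13.7 + 5.83 + 10.8 = 30.33 m.
Σ(b_i/K_i) = 13.7/0.260 + 5.83/21.7 + 10.8/9.50e-06 = 1.137e+06 d.
K_eq = L / Σ(b_i/K_i) = 30.33 / 1.137e+06 = 2.668e-05 m/day.

2.67e-05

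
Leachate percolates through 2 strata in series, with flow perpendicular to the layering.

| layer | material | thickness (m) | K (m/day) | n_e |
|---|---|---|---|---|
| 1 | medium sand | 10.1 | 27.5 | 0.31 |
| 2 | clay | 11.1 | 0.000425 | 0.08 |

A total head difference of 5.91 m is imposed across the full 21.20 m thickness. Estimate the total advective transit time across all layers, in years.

48.6

With flow normal to the layers, continuity requires the same specific discharge q through every layer.
Σ(b_i/K_i) = 10.1/27.5 + 11.1/0.000425 = 26118 d.
q = Δh / Σ(b_i/K_i) = 5.91 / 26118 = 0.0002263 m/day.
In each layer the seepage velocity is v_i = q/n_i, so the layer transit time is t_i = b_i·n_i / q:
  layer 1 (medium sand): t_1 = 10.1 × 0.31 / 0.0002263 = 13837 d
  layer 2 (clay): t_2 = 11.1 × 0.08 / 0.0002263 = 3924 d
Total t = Σ t_i = 17761 days = 48.63 years.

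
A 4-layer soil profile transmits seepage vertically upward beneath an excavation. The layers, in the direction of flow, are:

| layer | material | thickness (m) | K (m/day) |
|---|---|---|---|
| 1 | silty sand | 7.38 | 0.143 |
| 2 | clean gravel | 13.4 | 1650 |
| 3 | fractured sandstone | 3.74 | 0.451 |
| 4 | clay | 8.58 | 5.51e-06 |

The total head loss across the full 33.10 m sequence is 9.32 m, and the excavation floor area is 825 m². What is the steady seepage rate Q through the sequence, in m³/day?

Flow is perpendicular to layering, so the layers act in series and the equivalent K is the thickness-weighted harmonic mean.
Total thickness L = 7.38 + 13.4 + 3.74 + 8.58 = 33.10 m.
Σ(b_i/K_i) = 7.38/0.143 + 13.4/1650 + 3.74/0.451 + 8.58/5.51e-06 = 1.557e+06 d.
K_eq = L / Σ(b_i/K_i) = 33.10 / 1.557e+06 = 2.126e-05 m/day.
Q = K_eq · A · (Δh/L) = 2.126e-05 × 825 × (9.32/33.10) = 0.004938 m³/day.

0.00494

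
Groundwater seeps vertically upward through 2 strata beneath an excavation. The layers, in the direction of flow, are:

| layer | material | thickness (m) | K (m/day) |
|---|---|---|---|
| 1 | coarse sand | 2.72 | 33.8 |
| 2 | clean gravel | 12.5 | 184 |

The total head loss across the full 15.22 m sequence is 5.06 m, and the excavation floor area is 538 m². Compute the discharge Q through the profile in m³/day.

18300

Flow is perpendicular to layering, so the layers act in series and the equivalent K is the thickness-weighted harmonic mean.
Total thickness L = 2.72 + 12.5 = 15.22 m.
Σ(b_i/K_i) = 2.72/33.8 + 12.5/184 = 0.1484 d.
K_eq = L / Σ(b_i/K_i) = 15.22 / 0.1484 = 102.6 m/day.
Q = K_eq · A · (Δh/L) = 102.6 × 538 × (5.06/15.22) = 18343 m³/day.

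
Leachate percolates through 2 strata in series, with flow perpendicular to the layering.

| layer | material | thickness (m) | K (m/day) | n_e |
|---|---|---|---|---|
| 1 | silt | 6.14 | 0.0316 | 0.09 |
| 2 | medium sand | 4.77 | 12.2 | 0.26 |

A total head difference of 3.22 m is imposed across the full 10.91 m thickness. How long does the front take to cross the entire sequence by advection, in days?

With flow normal to the layers, continuity requires the same specific discharge q through every layer.
Σ(b_i/K_i) = 6.14/0.0316 + 4.77/12.2 = 194.7 d.
q = Δh / Σ(b_i/K_i) = 3.22 / 194.7 = 0.01654 m/day.
In each layer the seepage velocity is v_i = q/n_i, so the layer transit time is t_i = b_i·n_i / q:
  layer 1 (silt): t_1 = 6.14 × 0.09 / 0.01654 = 33.41 d
  layer 2 (medium sand): t_2 = 4.77 × 0.26 / 0.01654 = 74.99 d
Total t = Σ t_i = 108.4 days.

108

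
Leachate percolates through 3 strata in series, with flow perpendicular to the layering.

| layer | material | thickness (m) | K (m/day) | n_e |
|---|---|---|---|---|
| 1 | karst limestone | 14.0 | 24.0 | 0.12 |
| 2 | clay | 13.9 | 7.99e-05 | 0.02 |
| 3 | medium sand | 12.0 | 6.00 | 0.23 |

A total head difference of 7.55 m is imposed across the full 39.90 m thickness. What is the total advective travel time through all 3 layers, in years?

With flow normal to the layers, continuity requires the same specific discharge q through every layer.
Σ(b_i/K_i) = 14.0/24.0 + 13.9/7.99e-05 + 12.0/6.00 = 1.740e+05 d.
q = Δh / Σ(b_i/K_i) = 7.55 / 1.740e+05 = 4.340e-05 m/day.
In each layer the seepage velocity is v_i = q/n_i, so the layer transit time is t_i = b_i·n_i / q:
  layer 1 (karst limestone): t_1 = 14.0 × 0.12 / 4.340e-05 = 38711 d
  layer 2 (clay): t_2 = 13.9 × 0.02 / 4.340e-05 = 6406 d
  layer 3 (medium sand): t_3 = 12.0 × 0.23 / 4.340e-05 = 63597 d
Total t = Σ t_i = 1.087e+05 days = 297.6 years.

298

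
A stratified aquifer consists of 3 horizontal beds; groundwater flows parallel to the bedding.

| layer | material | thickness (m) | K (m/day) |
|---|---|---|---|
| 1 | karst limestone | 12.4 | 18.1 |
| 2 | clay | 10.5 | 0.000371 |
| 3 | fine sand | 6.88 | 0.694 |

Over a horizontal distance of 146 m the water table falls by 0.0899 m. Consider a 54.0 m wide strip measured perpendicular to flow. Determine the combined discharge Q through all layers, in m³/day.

7.62

Flow is parallel to layering, so each bed carries its own Darcy discharge and the transmissivities add.
Σ(K_i·b_i) = 18.1×12.4 + 0.000371×10.5 + 0.694×6.88 = 229.2 m²/day.
Hydraulic gradient i = Δh / L = 0.0899 / 146 = 0.0006158.
Q = Σ(K_i·b_i) · W · i = 229.2 × 54.0 × 0.0006158 = 7.622 m³/day.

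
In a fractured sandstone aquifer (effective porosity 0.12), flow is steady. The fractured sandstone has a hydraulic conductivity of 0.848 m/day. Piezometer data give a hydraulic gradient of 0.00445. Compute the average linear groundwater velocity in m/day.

Hydraulic gradient i = 0.00445.
Darcy flux q = K · i = 0.8480 × 0.004450 = 0.003774 m/day.
Seepage velocity v = q / n_e = 0.003774 / 0.12 = 0.03145 m/day.

0.0314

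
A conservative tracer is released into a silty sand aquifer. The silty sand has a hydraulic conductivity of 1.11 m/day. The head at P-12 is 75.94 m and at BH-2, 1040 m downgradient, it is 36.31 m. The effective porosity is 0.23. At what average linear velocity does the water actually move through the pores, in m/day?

Hydraulic gradient i = (75.94 − 36.31) / 1040 = 39.63 / 1040 = 0.03811.
Darcy flux q = K · i = 1.110 × 0.03811 = 0.04230 m/day.
Seepage velocity v = q / n_e = 0.04230 / 0.23 = 0.1839 m/day.

0.184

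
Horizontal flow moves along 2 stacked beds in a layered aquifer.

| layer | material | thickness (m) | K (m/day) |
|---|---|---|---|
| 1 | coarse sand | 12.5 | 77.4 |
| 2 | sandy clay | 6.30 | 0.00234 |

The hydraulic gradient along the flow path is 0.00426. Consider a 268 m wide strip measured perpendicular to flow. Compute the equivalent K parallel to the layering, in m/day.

51.5

Flow is parallel to layering, so each bed carries its own Darcy discharge and the transmissivities add.
Σ(K_i·b_i) = 77.4×12.5 + 0.00234×6.30 = 967.5 m²/day.
Total thickness b = 18.80 m, so K_eq = Σ(K_i·b_i)/b = 51.46 m/day.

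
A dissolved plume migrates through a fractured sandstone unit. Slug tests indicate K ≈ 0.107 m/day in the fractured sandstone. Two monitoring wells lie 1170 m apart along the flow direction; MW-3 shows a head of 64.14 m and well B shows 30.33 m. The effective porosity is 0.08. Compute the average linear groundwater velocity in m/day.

0.0387

Hydraulic gradient i = (64.14 − 30.33) / 1170 = 33.81 / 1170 = 0.02890.
Darcy flux q = K · i = 0.1070 × 0.02890 = 0.003092 m/day.
Seepage velocity v = q / n_e = 0.003092 / 0.08 = 0.03865 m/day.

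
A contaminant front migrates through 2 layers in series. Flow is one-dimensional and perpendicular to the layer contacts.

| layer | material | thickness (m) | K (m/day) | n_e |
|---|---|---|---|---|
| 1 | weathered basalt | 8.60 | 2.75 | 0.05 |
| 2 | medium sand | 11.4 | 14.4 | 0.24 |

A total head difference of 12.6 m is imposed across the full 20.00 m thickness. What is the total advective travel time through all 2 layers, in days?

With flow normal to the layers, continuity requires the same specific discharge q through every layer.
Σ(b_i/K_i) = 8.60/2.75 + 11.4/14.4 = 3.919 d.
q = Δh / Σ(b_i/K_i) = 12.6 / 3.919 = 3.215 m/day.
In each layer the seepage velocity is v_i = q/n_i, so the layer transit time is t_i = b_i·n_i / q:
  layer 1 (weathered basalt): t_1 = 8.60 × 0.05 / 3.215 = 0.1337 d
  layer 2 (medium sand): t_2 = 11.4 × 0.24 / 3.215 = 0.8510 d
Total t = Σ t_i = 0.9847 days.

0.985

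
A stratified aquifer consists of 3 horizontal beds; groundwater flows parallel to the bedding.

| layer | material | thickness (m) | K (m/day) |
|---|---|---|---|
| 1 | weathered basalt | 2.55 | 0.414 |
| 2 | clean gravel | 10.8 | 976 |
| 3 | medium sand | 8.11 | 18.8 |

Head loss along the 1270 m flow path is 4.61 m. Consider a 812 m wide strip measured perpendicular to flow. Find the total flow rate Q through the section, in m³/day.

31500

Flow is parallel to layering, so each bed carries its own Darcy discharge and the transmissivities add.
Σ(K_i·b_i) = 0.414×2.55 + 976×10.8 + 18.8×8.11 = 10694 m²/day.
Hydraulic gradient i = Δh / L = 4.61 / 1270 = 0.003630.
Q = Σ(K_i·b_i) · W · i = 10694 × 812 × 0.003630 = 31521 m³/day.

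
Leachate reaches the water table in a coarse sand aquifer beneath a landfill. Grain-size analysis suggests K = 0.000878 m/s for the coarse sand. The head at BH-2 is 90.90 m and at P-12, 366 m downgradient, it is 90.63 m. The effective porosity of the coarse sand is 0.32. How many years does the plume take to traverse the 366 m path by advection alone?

5.73

Convert K: 0.000878 m/s × 86400 = 75.86 m/day.
Hydraulic gradient i = (90.90 − 90.63) / 366 = 0.27 / 366 = 0.0007377.
Darcy flux q = K · i = 75.86 × 0.0007377 = 0.05596 m/day.
Seepage velocity v = q / n_e = 0.05596 / 0.32 = 0.1749 m/day.
Travel time t = L / v = 366 / 0.1749 = 2093 days = 5.730 years.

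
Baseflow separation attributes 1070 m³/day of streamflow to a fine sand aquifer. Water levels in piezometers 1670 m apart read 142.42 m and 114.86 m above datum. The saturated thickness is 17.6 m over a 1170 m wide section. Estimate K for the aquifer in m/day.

Cross-sectional area A = 1170 × 17.6 = 20592 m².
Hydraulic gradient i = (142.42 − 114.86) / 1670 = 27.56 / 1670 = 0.01650.
From Q = K·A·i, K = Q / (A·i) = 1070 / (20592 × 0.01650) = 3.149 m/day.

3.15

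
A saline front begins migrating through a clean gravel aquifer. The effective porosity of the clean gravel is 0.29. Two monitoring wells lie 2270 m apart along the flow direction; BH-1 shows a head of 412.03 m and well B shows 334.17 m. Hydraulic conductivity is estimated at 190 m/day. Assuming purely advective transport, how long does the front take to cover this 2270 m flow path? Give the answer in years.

0.277

Hydraulic gradient i = (412.03 − 334.17) / 2270 = 77.86 / 2270 = 0.03430.
Darcy flux q = K · i = 190.0 × 0.03430 = 6.517 m/day.
Seepage velocity v = q / n_e = 6.517 / 0.29 = 22.47 m/day.
Travel time t = L / v = 2270 / 22.47 = 101.0 days = 0.2766 years.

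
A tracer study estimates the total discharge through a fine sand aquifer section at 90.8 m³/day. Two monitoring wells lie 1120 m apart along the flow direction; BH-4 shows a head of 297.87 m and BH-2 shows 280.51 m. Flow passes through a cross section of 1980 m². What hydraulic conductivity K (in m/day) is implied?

2.96

Hydraulic gradient i = (297.87 − 280.51) / 1120 = 17.36 / 1120 = 0.01550.
From Q = K·A·i, K = Q / (A·i) = 90.8 / (1980 × 0.01550) = 2.959 m/day.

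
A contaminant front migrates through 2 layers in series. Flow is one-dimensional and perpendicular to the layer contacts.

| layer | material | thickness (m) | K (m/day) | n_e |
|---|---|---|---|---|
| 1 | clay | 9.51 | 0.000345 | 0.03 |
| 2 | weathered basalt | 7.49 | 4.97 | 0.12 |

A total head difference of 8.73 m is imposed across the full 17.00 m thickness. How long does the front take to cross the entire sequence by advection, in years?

10.2

With flow normal to the layers, continuity requires the same specific discharge q through every layer.
Σ(b_i/K_i) = 9.51/0.000345 + 7.49/4.97 = 27567 d.
q = Δh / Σ(b_i/K_i) = 8.73 / 27567 = 0.0003167 m/day.
In each layer the seepage velocity is v_i = q/n_i, so the layer transit time is t_i = b_i·n_i / q:
  layer 1 (clay): t_1 = 9.51 × 0.03 / 0.0003167 = 900.9 d
  layer 2 (weathered basalt): t_2 = 7.49 × 0.12 / 0.0003167 = 2838 d
Total t = Σ t_i = 3739 days = 10.24 years.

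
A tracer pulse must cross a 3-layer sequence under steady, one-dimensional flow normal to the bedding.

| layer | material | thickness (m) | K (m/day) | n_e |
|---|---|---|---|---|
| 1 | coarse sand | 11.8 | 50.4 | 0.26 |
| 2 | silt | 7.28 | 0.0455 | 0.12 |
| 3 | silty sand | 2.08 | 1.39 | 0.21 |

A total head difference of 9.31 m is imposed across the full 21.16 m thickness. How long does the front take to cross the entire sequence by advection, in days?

With flow normal to the layers, continuity requires the same specific discharge q through every layer.
Σ(b_i/K_i) = 11.8/50.4 + 7.28/0.0455 + 2.08/1.39 = 161.7 d.
q = Δh / Σ(b_i/K_i) = 9.31 / 161.7 = 0.05756 m/day.
In each layer the seepage velocity is v_i = q/n_i, so the layer transit time is t_i = b_i·n_i / q:
  layer 1 (coarse sand): t_1 = 11.8 × 0.26 / 0.05756 = 53.30 d
  layer 2 (silt): t_2 = 7.28 × 0.12 / 0.05756 = 15.18 d
  layer 3 (silty sand): t_3 = 2.08 × 0.21 / 0.05756 = 7.588 d
Total t = Σ t_i = 76.06 days.

76.1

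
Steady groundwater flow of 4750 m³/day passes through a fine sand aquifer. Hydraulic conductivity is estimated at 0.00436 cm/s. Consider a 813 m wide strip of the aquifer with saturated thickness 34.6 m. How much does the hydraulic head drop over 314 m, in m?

14.1

Convert K: 0.00436 cm/s × 864 = 3.767 m/day.
Cross-sectional area A = 813 × 34.6 = 28130 m².
From Q = K·A·i, i = Q / (K·A) = 4750 / (3.767 × 28130) = 0.04483.
Head loss Δh = i · L = 0.04483 × 314 = 14.08 m.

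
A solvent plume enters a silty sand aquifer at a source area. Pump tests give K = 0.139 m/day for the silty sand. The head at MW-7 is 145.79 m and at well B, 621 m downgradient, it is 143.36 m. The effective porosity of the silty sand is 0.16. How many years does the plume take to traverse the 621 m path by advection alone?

Hydraulic gradient i = (145.79 − 143.36) / 621 = 2.43 / 621 = 0.003913.
Darcy flux q = K · i = 0.1390 × 0.003913 = 0.0005439 m/day.
Seepage velocity v = q / n_e = 0.0005439 / 0.16 = 0.003399 m/day.
Travel time t = L / v = 621 / 0.003399 = 1.827e+05 days = 500.1 years.

500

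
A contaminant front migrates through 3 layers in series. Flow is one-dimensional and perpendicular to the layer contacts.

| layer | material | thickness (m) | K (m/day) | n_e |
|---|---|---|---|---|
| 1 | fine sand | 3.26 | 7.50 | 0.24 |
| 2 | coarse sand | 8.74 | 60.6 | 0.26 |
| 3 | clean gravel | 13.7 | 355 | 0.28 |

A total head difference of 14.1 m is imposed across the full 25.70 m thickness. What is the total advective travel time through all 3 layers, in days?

With flow normal to the layers, continuity requires the same specific discharge q through every layer.
Σ(b_i/K_i) = 3.26/7.50 + 8.74/60.6 + 13.7/355 = 0.6175 d.
q = Δh / Σ(b_i/K_i) = 14.1 / 0.6175 = 22.83 m/day.
In each layer the seepage velocity is v_i = q/n_i, so the layer transit time is t_i = b_i·n_i / q:
  layer 1 (fine sand): t_1 = 3.26 × 0.24 / 22.83 = 0.03426 d
  layer 2 (coarse sand): t_2 = 8.74 × 0.26 / 22.83 = 0.09952 d
  layer 3 (clean gravel): t_3 = 13.7 × 0.28 / 22.83 = 0.1680 d
Total t = Σ t_i = 0.3018 days.

0.302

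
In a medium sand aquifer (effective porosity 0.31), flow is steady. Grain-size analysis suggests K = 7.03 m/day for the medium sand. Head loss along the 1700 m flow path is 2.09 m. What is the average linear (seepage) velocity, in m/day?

Hydraulic gradient i = Δh / L = 2.09 / 1700 = 0.001229.
Darcy flux q = K · i = 7.030 × 0.001229 = 0.008643 m/day.
Seepage velocity v = q / n_e = 0.008643 / 0.31 = 0.02788 m/day.

0.0279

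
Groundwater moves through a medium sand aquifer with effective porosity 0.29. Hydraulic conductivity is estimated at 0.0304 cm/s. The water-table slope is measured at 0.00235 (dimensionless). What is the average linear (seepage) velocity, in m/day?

0.213

Convert K: 0.0304 cm/s × 864 = 26.27 m/day.
Hydraulic gradient i = 0.00235.
Darcy flux q = K · i = 26.27 × 0.002350 = 0.06172 m/day.
Seepage velocity v = q / n_e = 0.06172 / 0.29 = 0.2128 m/day.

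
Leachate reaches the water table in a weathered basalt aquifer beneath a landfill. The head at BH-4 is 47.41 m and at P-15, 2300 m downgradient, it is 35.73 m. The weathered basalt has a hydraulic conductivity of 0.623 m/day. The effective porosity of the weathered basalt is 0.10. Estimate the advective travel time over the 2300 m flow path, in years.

Hydraulic gradient i = (47.41 − 35.73) / 2300 = 11.68 / 2300 = 0.005078.
Darcy flux q = K · i = 0.6230 × 0.005078 = 0.003164 m/day.
Seepage velocity v = q / n_e = 0.003164 / 0.10 = 0.03164 m/day.
Travel time t = L / v = 2300 / 0.03164 = 72698 days = 199.0 years.

199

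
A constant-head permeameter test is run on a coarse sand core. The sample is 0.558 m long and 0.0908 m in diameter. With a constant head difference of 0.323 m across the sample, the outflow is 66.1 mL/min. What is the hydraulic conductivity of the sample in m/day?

Cross-sectional area A = π·(d/2)² = π × (0.0908/2)² = 0.006475 m².
Convert discharge: 66.1 mL/min = 1.102e-06 m³/s.
Darcy's law rearranged: K = Q·L / (A·Δh) = 1.102e-06 × 0.558 / (0.006475 × 0.323) = 0.0002939 m/s = 25.39 m/day.

25.4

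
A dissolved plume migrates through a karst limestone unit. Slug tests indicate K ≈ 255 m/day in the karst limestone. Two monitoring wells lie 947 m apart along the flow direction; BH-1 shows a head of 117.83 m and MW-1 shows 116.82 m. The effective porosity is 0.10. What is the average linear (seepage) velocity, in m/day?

Hydraulic gradient i = (117.83 − 116.82) / 947 = 1.01 / 947 = 0.001067.
Darcy flux q = K · i = 255.0 × 0.001067 = 0.2720 m/day.
Seepage velocity v = q / n_e = 0.2720 / 0.10 = 2.720 m/day.

2.72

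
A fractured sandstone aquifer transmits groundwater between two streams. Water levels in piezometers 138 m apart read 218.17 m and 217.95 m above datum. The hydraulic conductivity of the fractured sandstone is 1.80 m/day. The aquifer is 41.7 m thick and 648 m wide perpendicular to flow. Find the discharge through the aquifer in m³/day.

77.5

Cross-sectional area A = 648 × 41.7 = 27022 m².
Hydraulic gradient i = (218.17 − 217.95) / 138 = 0.22 / 138 = 0.001594.
Darcy's law: Q = K · A · i = 1.800 × 27022 × 0.001594 = 77.54 m³/day.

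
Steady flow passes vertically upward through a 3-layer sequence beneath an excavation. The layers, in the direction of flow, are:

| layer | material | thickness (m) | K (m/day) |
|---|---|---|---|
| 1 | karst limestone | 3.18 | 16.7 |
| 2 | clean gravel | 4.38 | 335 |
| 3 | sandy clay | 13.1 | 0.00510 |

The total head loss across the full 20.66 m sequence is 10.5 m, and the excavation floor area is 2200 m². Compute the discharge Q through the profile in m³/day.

8.99

Flow is perpendicular to layering, so the layers act in series and the equivalent K is the thickness-weighted harmonic mean.
Total thickness L = 3.18 + 4.38 + 13.1 = 20.66 m.
Σ(b_i/K_i) = 3.18/16.7 + 4.38/335 + 13.1/0.00510 = 2569 d.
K_eq = L / Σ(b_i/K_i) = 20.66 / 2569 = 0.008043 m/day.
Q = K_eq · A · (Δh/L) = 0.008043 × 2200 × (10.5/20.66) = 8.992 m³/day.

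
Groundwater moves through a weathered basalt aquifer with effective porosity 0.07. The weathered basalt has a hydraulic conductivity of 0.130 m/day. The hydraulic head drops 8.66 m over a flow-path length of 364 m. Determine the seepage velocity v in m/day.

Hydraulic gradient i = Δh / L = 8.66 / 364 = 0.02379.
Darcy flux q = K · i = 0.1300 × 0.02379 = 0.003093 m/day.
Seepage velocity v = q / n_e = 0.003093 / 0.07 = 0.04418 m/day.

0.0442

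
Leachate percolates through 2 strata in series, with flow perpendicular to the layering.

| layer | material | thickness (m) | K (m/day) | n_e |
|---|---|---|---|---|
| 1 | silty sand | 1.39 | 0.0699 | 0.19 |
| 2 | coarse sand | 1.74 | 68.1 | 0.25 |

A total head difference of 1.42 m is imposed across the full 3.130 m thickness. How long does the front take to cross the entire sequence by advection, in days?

With flow normal to the layers, continuity requires the same specific discharge q through every layer.
Σ(b_i/K_i) = 1.39/0.0699 + 1.74/68.1 = 19.91 d.
q = Δh / Σ(b_i/K_i) = 1.42 / 19.91 = 0.07132 m/day.
In each layer the seepage velocity is v_i = q/n_i, so the layer transit time is t_i = b_i·n_i / q:
  layer 1 (silty sand): t_1 = 1.39 × 0.19 / 0.07132 = 3.703 d
  layer 2 (coarse sand): t_2 = 1.74 × 0.25 / 0.07132 = 6.100 d
Total t = Σ t_i = 9.803 days.

9.80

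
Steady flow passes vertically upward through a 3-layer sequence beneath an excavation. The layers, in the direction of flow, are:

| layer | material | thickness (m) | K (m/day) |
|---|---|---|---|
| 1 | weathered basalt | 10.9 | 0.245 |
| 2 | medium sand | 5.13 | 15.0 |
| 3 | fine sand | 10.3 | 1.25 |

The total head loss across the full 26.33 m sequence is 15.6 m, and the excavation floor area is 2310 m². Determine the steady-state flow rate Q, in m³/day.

679

Flow is perpendicular to layering, so the layers act in series and the equivalent K is the thickness-weighted harmonic mean.
Total thickness L = 10.9 + 5.13 + 10.3 = 26.33 m.
Σ(b_i/K_i) = 10.9/0.245 + 5.13/15.0 + 10.3/1.25 = 53.07 d.
K_eq = L / Σ(b_i/K_i) = 26.33 / 53.07 = 0.4961 m/day.
Q = K_eq · A · (Δh/L) = 0.4961 × 2310 × (15.6/26.33) = 679.0 m³/day.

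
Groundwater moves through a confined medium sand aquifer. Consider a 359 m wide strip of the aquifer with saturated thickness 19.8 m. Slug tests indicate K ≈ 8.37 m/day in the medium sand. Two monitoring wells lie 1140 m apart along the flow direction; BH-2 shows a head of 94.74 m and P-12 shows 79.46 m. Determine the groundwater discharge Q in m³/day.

797

Cross-sectional area A = 359 × 19.8 = 7108 m².
Hydraulic gradient i = (94.74 − 79.46) / 1140 = 15.28 / 1140 = 0.01340.
Darcy's law: Q = K · A · i = 8.370 × 7108 × 0.01340 = 797.5 m³/day.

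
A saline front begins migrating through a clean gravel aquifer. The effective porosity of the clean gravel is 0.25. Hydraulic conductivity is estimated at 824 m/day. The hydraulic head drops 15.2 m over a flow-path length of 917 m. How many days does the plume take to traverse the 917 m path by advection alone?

16.8

Hydraulic gradient i = Δh / L = 15.2 / 917 = 0.01658.
Darcy flux q = K · i = 824.0 × 0.01658 = 13.66 m/day.
Seepage velocity v = q / n_e = 13.66 / 0.25 = 54.63 m/day.
Travel time t = L / v = 917 / 54.63 = 16.78 days.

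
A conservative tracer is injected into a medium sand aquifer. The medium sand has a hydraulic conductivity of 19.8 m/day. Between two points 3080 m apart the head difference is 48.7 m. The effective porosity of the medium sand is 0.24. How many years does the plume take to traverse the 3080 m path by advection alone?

6.46

Hydraulic gradient i = Δh / L = 48.7 / 3080 = 0.01581.
Darcy flux q = K · i = 19.80 × 0.01581 = 0.3131 m/day.
Seepage velocity v = q / n_e = 0.3131 / 0.24 = 1.304 m/day.
Travel time t = L / v = 3080 / 1.304 = 2361 days = 6.464 years.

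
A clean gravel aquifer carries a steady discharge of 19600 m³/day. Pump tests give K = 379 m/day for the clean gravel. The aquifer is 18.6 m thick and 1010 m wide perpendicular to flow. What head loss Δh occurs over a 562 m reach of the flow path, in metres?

Cross-sectional area A = 1010 × 18.6 = 18786 m².
From Q = K·A·i, i = Q / (K·A) = 19600 / (379.0 × 18786) = 0.002753.
Head loss Δh = i · L = 0.002753 × 562 = 1.547 m.

1.55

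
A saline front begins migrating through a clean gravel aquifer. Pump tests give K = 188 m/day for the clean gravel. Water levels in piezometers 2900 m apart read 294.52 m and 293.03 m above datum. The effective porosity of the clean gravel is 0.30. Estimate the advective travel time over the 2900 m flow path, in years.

Hydraulic gradient i = (294.52 − 293.03) / 2900 = 1.49 / 2900 = 0.0005138.
Darcy flux q = K · i = 188.0 × 0.0005138 = 0.09659 m/day.
Seepage velocity v = q / n_e = 0.09659 / 0.30 = 0.3220 m/day.
Travel time t = L / v = 2900 / 0.3220 = 9007 days = 24.66 years.

24.7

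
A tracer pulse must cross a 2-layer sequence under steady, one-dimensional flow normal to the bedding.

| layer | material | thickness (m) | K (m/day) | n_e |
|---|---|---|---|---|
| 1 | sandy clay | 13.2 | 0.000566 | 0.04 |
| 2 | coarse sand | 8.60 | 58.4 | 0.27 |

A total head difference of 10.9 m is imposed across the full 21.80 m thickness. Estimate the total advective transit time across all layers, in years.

With flow normal to the layers, continuity requires the same specific discharge q through every layer.
Σ(b_i/K_i) = 13.2/0.000566 + 8.60/58.4 = 23322 d.
q = Δh / Σ(b_i/K_i) = 10.9 / 23322 = 0.0004674 m/day.
In each layer the seepage velocity is v_i = q/n_i, so the layer transit time is t_i = b_i·n_i / q:
  layer 1 (sandy clay): t_1 = 13.2 × 0.04 / 0.0004674 = 1130 d
  layer 2 (coarse sand): t_2 = 8.60 × 0.27 / 0.0004674 = 4968 d
Total t = Σ t_i = 6098 days = 16.70 years.

16.7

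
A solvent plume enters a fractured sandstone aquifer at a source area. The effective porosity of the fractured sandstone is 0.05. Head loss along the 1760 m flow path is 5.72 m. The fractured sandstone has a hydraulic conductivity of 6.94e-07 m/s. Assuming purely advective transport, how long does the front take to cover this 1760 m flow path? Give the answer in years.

1240

Convert K: 6.94e-07 m/s × 86400 = 0.05996 m/day.
Hydraulic gradient i = Δh / L = 5.72 / 1760 = 0.003250.
Darcy flux q = K · i = 0.05996 × 0.003250 = 0.0001949 m/day.
Seepage velocity v = q / n_e = 0.0001949 / 0.05 = 0.003898 m/day.
Travel time t = L / v = 1760 / 0.003898 = 4.516e+05 days = 1236 years.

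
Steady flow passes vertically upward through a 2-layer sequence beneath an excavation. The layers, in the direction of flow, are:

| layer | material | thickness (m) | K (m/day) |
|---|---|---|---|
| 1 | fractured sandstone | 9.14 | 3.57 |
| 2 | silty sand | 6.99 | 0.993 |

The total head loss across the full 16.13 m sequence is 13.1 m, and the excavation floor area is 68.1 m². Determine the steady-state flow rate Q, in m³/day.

92.9

Flow is perpendicular to layering, so the layers act in series and the equivalent K is the thickness-weighted harmonic mean.
Total thickness L = 9.14 + 6.99 = 16.13 m.
Σ(b_i/K_i) = 9.14/3.57 + 6.99/0.993 = 9.599 d.
K_eq = L / Σ(b_i/K_i) = 16.13 / 9.599 = 1.680 m/day.
Q = K_eq · A · (Δh/L) = 1.680 × 68.1 × (13.1/16.13) = 92.93 m³/day.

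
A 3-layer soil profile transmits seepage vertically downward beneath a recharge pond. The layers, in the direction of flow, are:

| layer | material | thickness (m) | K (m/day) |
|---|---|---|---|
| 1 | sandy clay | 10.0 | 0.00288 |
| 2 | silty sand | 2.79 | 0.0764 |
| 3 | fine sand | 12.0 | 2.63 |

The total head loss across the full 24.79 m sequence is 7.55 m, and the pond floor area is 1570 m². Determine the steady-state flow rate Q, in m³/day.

3.37

Flow is perpendicular to layering, so the layers act in series and the equivalent K is the thickness-weighted harmonic mean.
Total thickness L = 10.0 + 2.79 + 12.0 = 24.79 m.
Σ(b_i/K_i) = 10.0/0.00288 + 2.79/0.0764 + 12.0/2.63 = 3513 d.
K_eq = L / Σ(b_i/K_i) = 24.79 / 3513 = 0.007056 m/day.
Q = K_eq · A · (Δh/L) = 0.007056 × 1570 × (7.55/24.79) = 3.374 m³/day.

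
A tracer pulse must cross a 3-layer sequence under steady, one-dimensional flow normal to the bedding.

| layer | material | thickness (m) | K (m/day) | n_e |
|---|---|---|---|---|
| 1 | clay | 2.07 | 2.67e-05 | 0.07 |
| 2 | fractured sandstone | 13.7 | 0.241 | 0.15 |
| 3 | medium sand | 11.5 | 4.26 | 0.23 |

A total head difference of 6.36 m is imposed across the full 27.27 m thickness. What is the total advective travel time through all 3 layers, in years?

With flow normal to the layers, continuity requires the same specific discharge q through every layer.
Σ(b_i/K_i) = 2.07/2.67e-05 + 13.7/0.241 + 11.5/4.26 = 77588 d.
q = Δh / Σ(b_i/K_i) = 6.36 / 77588 = 8.197e-05 m/day.
In each layer the seepage velocity is v_i = q/n_i, so the layer transit time is t_i = b_i·n_i / q:
  layer 1 (clay): t_1 = 2.07 × 0.07 / 8.197e-05 = 1768 d
  layer 2 (fractured sandstone): t_2 = 13.7 × 0.15 / 8.197e-05 = 25070 d
  layer 3 (medium sand): t_3 = 11.5 × 0.23 / 8.197e-05 = 32267 d
Total t = Σ t_i = 59104 days = 161.8 years.

162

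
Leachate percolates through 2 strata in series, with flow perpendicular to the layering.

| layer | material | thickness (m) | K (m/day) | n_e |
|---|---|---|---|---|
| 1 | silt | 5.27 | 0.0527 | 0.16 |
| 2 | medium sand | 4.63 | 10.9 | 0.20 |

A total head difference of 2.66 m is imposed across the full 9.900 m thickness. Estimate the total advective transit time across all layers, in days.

With flow normal to the layers, continuity requires the same specific discharge q through every layer.
Σ(b_i/K_i) = 5.27/0.0527 + 4.63/10.9 = 100.4 d.
q = Δh / Σ(b_i/K_i) = 2.66 / 100.4 = 0.02649 m/day.
In each layer the seepage velocity is v_i = q/n_i, so the layer transit time is t_i = b_i·n_i / q:
  layer 1 (silt): t_1 = 5.27 × 0.16 / 0.02649 = 31.83 d
  layer 2 (medium sand): t_2 = 4.63 × 0.20 / 0.02649 = 34.96 d
Total t = Σ t_i = 66.79 days.

66.8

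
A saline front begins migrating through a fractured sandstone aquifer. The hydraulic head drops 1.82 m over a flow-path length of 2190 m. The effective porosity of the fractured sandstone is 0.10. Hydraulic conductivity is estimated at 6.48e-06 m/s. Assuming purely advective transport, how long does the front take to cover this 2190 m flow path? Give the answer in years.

Convert K: 6.48e-06 m/s × 86400 = 0.5599 m/day.
Hydraulic gradient i = Δh / L = 1.82 / 2190 = 0.0008311.
Darcy flux q = K · i = 0.5599 × 0.0008311 = 0.0004653 m/day.
Seepage velocity v = q / n_e = 0.0004653 / 0.10 = 0.004653 m/day.
Travel time t = L / v = 2190 / 0.004653 = 4.707e+05 days = 1289 years.

1290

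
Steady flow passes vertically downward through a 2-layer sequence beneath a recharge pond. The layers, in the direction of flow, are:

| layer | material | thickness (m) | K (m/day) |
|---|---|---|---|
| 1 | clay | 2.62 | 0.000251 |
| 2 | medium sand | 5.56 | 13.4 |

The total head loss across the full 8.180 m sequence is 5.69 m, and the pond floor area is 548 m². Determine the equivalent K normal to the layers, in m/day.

0.000784

Flow is perpendicular to layering, so the layers act in series and the equivalent K is the thickness-weighted harmonic mean.
Total thickness L = 2.62 + 5.56 = 8.180 m.
Σ(b_i/K_i) = 2.62/0.000251 + 5.56/13.4 = 10439 d.
K_eq = L / Σ(b_i/K_i) = 8.180 / 10439 = 0.0007836 m/day.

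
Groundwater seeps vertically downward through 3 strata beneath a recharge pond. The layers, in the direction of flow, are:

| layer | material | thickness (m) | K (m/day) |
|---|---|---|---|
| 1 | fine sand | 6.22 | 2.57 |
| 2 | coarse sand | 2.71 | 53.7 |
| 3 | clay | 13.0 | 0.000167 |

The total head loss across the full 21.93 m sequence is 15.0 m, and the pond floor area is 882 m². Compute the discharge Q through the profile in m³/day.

0.170

Flow is perpendicular to layering, so the layers act in series and the equivalent K is the thickness-weighted harmonic mean.
Total thickness L = 6.22 + 2.71 + 13.0 = 21.93 m.
Σ(b_i/K_i) = 6.22/2.57 + 2.71/53.7 + 13.0/0.000167 = 77847 d.
K_eq = L / Σ(b_i/K_i) = 21.93 / 77847 = 0.0002817 m/day.
Q = K_eq · A · (Δh/L) = 0.0002817 × 882 × (15.0/21.93) = 0.1699 m³/day.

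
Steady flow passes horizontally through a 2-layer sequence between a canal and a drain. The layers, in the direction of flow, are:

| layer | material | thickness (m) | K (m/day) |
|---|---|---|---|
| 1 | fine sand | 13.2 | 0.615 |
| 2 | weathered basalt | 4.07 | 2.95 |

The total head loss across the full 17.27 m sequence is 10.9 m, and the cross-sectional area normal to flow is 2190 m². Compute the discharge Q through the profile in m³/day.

1040

Flow is perpendicular to layering, so the layers act in series and the equivalent K is the thickness-weighted harmonic mean.
Total thickness L = 13.2 + 4.07 = 17.27 m.
Σ(b_i/K_i) = 13.2/0.615 + 4.07/2.95 = 22.84 d.
K_eq = L / Σ(b_i/K_i) = 17.27 / 22.84 = 0.7560 m/day.
Q = K_eq · A · (Δh/L) = 0.7560 × 2190 × (10.9/17.27) = 1045 m³/day.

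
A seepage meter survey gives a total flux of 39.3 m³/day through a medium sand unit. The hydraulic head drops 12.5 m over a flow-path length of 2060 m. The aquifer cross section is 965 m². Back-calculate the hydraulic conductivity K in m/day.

6.71

Hydraulic gradient i = Δh / L = 12.5 / 2060 = 0.006068.
From Q = K·A·i, K = Q / (A·i) = 39.3 / (965.0 × 0.006068) = 6.712 m/day.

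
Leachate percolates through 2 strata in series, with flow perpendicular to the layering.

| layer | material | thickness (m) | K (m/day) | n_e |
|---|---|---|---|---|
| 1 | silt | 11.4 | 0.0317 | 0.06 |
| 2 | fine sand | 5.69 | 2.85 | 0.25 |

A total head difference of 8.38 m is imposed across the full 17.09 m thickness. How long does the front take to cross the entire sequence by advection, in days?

With flow normal to the layers, continuity requires the same specific discharge q through every layer.
Σ(b_i/K_i) = 11.4/0.0317 + 5.69/2.85 = 361.6 d.
q = Δh / Σ(b_i/K_i) = 8.38 / 361.6 = 0.02317 m/day.
In each layer the seepage velocity is v_i = q/n_i, so the layer transit time is t_i = b_i·n_i / q:
  layer 1 (silt): t_1 = 11.4 × 0.06 / 0.02317 = 29.52 d
  layer 2 (fine sand): t_2 = 5.69 × 0.25 / 0.02317 = 61.38 d
Total t = Σ t_i = 90.90 days.

90.9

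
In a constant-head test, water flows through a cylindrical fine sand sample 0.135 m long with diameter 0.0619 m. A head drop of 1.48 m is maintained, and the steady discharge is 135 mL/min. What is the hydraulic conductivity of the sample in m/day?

5.89

Cross-sectional area A = π·(d/2)² = π × (0.0619/2)² = 0.003009 m².
Convert discharge: 135 mL/min = 2.250e-06 m³/s.
Darcy's law rearranged: K = Q·L / (A·Δh) = 2.250e-06 × 0.135 / (0.003009 × 1.48) = 6.820e-05 m/s = 5.892 m/day.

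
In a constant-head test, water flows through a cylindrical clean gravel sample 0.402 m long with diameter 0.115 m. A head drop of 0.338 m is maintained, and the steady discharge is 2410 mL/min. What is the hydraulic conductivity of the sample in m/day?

Cross-sectional area A = π·(d/2)² = π × (0.115/2)² = 0.01039 m².
Convert discharge: 2410 mL/min = 4.017e-05 m³/s.
Darcy's law rearranged: K = Q·L / (A·Δh) = 4.017e-05 × 0.402 / (0.01039 × 0.338) = 0.004599 m/s = 397.4 m/day.

397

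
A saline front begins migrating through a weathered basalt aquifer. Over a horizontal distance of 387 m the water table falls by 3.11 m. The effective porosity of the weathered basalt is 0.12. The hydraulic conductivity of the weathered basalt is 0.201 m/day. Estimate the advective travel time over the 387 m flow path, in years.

Hydraulic gradient i = Δh / L = 3.11 / 387 = 0.008036.
Darcy flux q = K · i = 0.2010 × 0.008036 = 0.001615 m/day.
Seepage velocity v = q / n_e = 0.001615 / 0.12 = 0.01346 m/day.
Travel time t = L / v = 387 / 0.01346 = 28751 days = 78.71 years.

78.7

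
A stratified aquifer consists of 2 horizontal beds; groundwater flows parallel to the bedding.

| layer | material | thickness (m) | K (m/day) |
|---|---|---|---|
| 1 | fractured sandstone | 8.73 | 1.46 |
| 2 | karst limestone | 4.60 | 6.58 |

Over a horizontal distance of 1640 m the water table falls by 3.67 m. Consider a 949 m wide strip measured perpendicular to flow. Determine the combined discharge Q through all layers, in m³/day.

91.3

Flow is parallel to layering, so each bed carries its own Darcy discharge and the transmissivities add.
Σ(K_i·b_i) = 1.46×8.73 + 6.58×4.60 = 43.01 m²/day.
Hydraulic gradient i = Δh / L = 3.67 / 1640 = 0.002238.
Q = Σ(K_i·b_i) · W · i = 43.01 × 949 × 0.002238 = 91.35 m³/day.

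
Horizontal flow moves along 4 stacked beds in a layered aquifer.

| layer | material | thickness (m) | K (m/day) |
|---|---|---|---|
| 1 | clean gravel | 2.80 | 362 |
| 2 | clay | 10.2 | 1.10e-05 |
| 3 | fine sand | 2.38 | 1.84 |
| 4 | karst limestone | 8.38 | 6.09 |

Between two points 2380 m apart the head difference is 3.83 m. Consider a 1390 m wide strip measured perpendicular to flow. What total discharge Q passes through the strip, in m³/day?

2390

Flow is parallel to layering, so each bed carries its own Darcy discharge and the transmissivities add.
Σ(K_i·b_i) = 362×2.80 + 1.10e-05×10.2 + 1.84×2.38 + 6.09×8.38 = 1069 m²/day.
Hydraulic gradient i = Δh / L = 3.83 / 2380 = 0.001609.
Q = Σ(K_i·b_i) · W · i = 1069 × 1390 × 0.001609 = 2391 m³/day.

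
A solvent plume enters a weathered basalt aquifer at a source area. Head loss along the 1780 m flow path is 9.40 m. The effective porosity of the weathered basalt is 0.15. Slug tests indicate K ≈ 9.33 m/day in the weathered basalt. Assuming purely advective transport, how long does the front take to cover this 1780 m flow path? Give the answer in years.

14.8

Hydraulic gradient i = Δh / L = 9.40 / 1780 = 0.005281.
Darcy flux q = K · i = 9.330 × 0.005281 = 0.04927 m/day.
Seepage velocity v = q / n_e = 0.04927 / 0.15 = 0.3285 m/day.
Travel time t = L / v = 1780 / 0.3285 = 5419 days = 14.84 years.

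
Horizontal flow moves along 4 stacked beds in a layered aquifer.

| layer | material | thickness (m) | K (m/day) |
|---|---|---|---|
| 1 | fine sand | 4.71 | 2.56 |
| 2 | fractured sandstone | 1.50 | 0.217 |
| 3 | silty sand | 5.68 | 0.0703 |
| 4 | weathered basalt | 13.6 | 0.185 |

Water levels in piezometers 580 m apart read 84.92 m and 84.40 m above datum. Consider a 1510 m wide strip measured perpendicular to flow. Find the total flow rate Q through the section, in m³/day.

Flow is parallel to layering, so each bed carries its own Darcy discharge and the transmissivities add.
Σ(K_i·b_i) = 2.56×4.71 + 0.217×1.50 + 0.0703×5.68 + 0.185×13.6 = 15.30 m²/day.
Hydraulic gradient i = (84.92 − 84.40) / 580 = 0.52 / 580 = 0.0008966.
Q = Σ(K_i·b_i) · W · i = 15.30 × 1510 × 0.0008966 = 20.71 m³/day.

20.7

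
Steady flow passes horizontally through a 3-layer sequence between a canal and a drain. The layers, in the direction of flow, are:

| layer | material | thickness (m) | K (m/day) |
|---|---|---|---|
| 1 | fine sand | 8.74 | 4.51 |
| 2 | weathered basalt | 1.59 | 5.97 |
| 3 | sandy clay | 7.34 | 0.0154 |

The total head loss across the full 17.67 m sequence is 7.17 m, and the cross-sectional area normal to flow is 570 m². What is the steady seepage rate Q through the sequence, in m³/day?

Flow is perpendicular to layering, so the layers act in series and the equivalent K is the thickness-weighted harmonic mean.
Total thickness L = 8.74 + 1.59 + 7.34 = 17.67 m.
Σ(b_i/K_i) = 8.74/4.51 + 1.59/5.97 + 7.34/0.0154 = 478.8 d.
K_eq = L / Σ(b_i/K_i) = 17.67 / 478.8 = 0.03690 m/day.
Q = K_eq · A · (Δh/L) = 0.03690 × 570 × (7.17/17.67) = 8.535 m³/day.

8.54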